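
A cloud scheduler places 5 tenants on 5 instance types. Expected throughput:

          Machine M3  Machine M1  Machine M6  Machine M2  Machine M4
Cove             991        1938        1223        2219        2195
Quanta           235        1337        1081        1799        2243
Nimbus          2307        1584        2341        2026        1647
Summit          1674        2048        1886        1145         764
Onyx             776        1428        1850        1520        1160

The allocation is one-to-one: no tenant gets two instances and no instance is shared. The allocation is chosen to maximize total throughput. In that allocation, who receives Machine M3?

Optimal: Cove→Machine M2 (2219 ops/s), Quanta→Machine M4 (2243 ops/s), Nimbus→Machine M3 (2307 ops/s), Summit→Machine M1 (2048 ops/s), Onyx→Machine M6 (1850 ops/s) — total 2219+2243+2307+2048+1850 = 10667 ops/s.
Nimbus's own top instance is Machine M6 (2341 ops/s), but forcing Nimbus→Machine M6 and reassigning the rest optimally gives only 9905 ops/s — worse by 762.

Nimbus receives Machine M3.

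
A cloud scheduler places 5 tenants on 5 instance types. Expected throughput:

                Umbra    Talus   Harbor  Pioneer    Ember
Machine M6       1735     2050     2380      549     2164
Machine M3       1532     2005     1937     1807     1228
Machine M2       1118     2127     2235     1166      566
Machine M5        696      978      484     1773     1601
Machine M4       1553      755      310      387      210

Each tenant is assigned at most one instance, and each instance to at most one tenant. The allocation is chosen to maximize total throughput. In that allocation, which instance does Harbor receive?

Harbor receives Machine M2.

This is the linear assignment problem.
Optimal: Umbra→Machine M4 (1553 ops/s), Talus→Machine M3 (2005 ops/s), Harbor→Machine M2 (2235 ops/s), Pioneer→Machine M5 (1773 ops/s), Ember→Machine M6 (2164 ops/s) — total 1553+2005+2235+1773+2164 = 9730 ops/s.
Column-greedy (each instance in turn goes to its best remaining tenant) gives 8705 ops/s, worse by 1025.
Next-best assignment: Umbra→Machine M4, Talus→Machine M2, Harbor→Machine M3, Pioneer→Machine M5, Ember→Machine M6 = 9554 ops/s.
Every other assignment is strictly worse.
Harbor's own top instance is Machine M6 (2380 ops/s), but forcing Harbor→Machine M6 and reassigning the rest optimally gives only 9468 ops/s — worse by 262.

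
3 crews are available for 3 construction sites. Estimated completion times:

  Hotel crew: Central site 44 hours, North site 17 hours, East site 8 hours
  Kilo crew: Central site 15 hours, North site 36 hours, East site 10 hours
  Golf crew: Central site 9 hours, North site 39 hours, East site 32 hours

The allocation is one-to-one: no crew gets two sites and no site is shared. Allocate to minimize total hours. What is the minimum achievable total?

Optimal: Hotel crew→North site (17 hours), Kilo crew→East site (10 hours), Golf crew→Central site (9 hours) — total 17+10+9 = 36 hours.
Row-greedy (each crew in turn takes its cheapest remaining site) gives 62 hours, worse by 26.
Swapping Kilo crew↔Hotel crew (Kilo crew→North site 36 hours, Hotel crew→East site 8 hours) adds 17.

Minimum total: 36 hours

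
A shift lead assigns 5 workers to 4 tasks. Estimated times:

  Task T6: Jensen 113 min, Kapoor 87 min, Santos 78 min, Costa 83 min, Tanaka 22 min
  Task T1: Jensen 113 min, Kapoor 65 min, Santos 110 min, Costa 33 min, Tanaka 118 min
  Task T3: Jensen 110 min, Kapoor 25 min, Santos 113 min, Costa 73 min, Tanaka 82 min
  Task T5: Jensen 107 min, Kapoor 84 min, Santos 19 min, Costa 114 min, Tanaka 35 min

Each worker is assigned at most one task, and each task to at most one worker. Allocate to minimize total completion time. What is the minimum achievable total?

Minimum total: 99 min

This is the linear assignment problem.
Optimal: Tanaka→Task T6 (22 min), Costa→Task T1 (33 min), Kapoor→Task T3 (25 min), Santos→Task T5 (19 min) — total 22+33+25+19 = 99 min.
Row-greedy (each worker in turn takes its cheapest remaining task) gives 243 min, worse by 144.
Checked against all permutations: 99 min is optimal.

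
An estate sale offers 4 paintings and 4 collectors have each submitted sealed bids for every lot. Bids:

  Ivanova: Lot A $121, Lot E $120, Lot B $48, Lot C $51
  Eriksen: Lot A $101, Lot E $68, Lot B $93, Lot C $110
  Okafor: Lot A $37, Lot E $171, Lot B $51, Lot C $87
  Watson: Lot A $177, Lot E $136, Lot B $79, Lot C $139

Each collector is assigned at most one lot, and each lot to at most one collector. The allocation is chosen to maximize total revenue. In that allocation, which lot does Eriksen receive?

Eriksen receives Lot B.

Optimal: Ivanova→Lot A ($121), Eriksen→Lot B ($93), Okafor→Lot E ($171), Watson→Lot C ($139) — total 121+93+171+139 = $524.
Column-greedy (each lot in turn goes to its best remaining collector) gives $492, worse by 32.
Next-best assignment: Ivanova→Lot B, Eriksen→Lot C, Okafor→Lot E, Watson→Lot A = $506.
Eriksen's own top lot is Lot C ($110), but forcing Eriksen→Lot C and reassigning the rest optimally gives only $506 — worse by 18.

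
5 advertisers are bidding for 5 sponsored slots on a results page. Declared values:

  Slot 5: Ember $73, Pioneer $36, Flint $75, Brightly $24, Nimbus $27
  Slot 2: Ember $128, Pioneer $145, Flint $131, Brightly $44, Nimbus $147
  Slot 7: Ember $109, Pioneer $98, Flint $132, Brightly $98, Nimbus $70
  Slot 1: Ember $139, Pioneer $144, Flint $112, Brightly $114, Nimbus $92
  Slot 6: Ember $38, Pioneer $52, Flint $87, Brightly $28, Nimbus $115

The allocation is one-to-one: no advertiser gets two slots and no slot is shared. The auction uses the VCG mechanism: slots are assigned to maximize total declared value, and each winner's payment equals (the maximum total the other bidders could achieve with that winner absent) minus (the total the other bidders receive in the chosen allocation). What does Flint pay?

Flint pays $50.

Efficient allocation: Ember→Slot 5 ($73), Pioneer→Slot 2 ($145), Flint→Slot 7 ($132), Brightly→Slot 1 ($114), Nimbus→Slot 6 ($115); total welfare W = $579.
Flint receives Slot 7 at value $132, so the others get W − 132 = $447.
Without Flint: best allocation of the remaining 4 bidders over all 5 slots is Ember→Slot 1 ($139), Pioneer→Slot 2 ($145), Brightly→Slot 7 ($98), Nimbus→Slot 6 ($115), total $497.
VCG payment = (others' best without Flint) − (others' welfare with Flint) = 497 − 447 = $50.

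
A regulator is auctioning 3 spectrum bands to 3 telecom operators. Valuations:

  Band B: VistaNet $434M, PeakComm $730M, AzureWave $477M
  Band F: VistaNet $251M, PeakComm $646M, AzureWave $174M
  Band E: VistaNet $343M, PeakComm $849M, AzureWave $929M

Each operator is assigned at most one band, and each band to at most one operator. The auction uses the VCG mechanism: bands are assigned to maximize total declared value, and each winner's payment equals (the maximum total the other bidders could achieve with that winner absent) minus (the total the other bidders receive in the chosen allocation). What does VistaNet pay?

Efficient allocation: VistaNet→Band B ($434M), PeakComm→Band F ($646M), AzureWave→Band E ($929M); total welfare W = $2009M.
VistaNet receives Band B at value $434M, so the others get W − 434 = $1575M.
Without VistaNet: best allocation of the remaining 2 bidders over all 3 bands is PeakComm→Band B ($730M), AzureWave→Band E ($929M), total $1659M.
VCG payment = (others' best without VistaNet) − (others' welfare with VistaNet) = 1659 − 1575 = $84M.

VistaNet pays $84M.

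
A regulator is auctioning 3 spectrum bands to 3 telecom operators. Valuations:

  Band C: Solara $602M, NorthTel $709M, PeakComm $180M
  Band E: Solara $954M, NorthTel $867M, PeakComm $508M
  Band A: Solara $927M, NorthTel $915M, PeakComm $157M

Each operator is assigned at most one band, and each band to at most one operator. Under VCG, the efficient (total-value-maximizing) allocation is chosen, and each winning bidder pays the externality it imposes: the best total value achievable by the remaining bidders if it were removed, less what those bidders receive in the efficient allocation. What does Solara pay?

Efficient allocation: Solara→Band A ($927M), NorthTel→Band C ($709M), PeakComm→Band E ($508M); total welfare W = $2144M.
Solara receives Band A at value $927M, so the others get W − 927 = $1217M.
Without Solara: best allocation of the remaining 2 bidders over all 3 bands is NorthTel→Band A ($915M), PeakComm→Band E ($508M), total $1423M.
VCG payment = (others' best without Solara) − (others' welfare with Solara) = 1423 − 1217 = $206M.

Solara pays $206M.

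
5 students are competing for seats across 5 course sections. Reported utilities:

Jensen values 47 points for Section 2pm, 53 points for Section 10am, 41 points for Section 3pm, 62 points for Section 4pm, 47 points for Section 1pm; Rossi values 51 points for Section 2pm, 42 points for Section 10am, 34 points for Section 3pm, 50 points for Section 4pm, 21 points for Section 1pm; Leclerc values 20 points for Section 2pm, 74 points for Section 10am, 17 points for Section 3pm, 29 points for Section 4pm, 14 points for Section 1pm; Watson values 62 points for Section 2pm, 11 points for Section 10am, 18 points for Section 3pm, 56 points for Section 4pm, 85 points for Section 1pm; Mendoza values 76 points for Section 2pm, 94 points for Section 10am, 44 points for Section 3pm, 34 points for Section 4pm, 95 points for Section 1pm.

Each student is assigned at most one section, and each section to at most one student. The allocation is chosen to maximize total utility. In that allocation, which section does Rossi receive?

Rossi receives Section 3pm.

This is the linear assignment problem.
Optimal: Jensen→Section 4pm (62 points), Rossi→Section 3pm (34 points), Leclerc→Section 10am (74 points), Watson→Section 1pm (85 points), Mendoza→Section 2pm (76 points) — total 62+34+74+85+76 = 331 points.
Max-entry greedy (repeatedly take the single best remaining cell) gives 327 points, worse by 4.
No other one-to-one assignment exceeds 331 points.
Rossi's own top section is Section 2pm (51 points), but forcing Rossi→Section 2pm and reassigning the rest optimally gives only 317 points — worse by 14.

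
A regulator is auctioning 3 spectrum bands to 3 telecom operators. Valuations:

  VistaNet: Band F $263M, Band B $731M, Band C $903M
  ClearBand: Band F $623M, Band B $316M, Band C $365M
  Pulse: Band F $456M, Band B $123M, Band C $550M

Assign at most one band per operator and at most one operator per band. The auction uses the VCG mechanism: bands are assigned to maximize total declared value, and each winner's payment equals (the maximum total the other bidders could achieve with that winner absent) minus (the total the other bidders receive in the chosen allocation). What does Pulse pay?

Pulse pays $172M.

Efficient allocation: VistaNet→Band B ($731M), ClearBand→Band F ($623M), Pulse→Band C ($550M); total welfare W = $1904M.
Pulse receives Band C at value $550M, so the others get W − 550 = $1354M.
Without Pulse: best allocation of the remaining 2 bidders over all 3 bands is VistaNet→Band C ($903M), ClearBand→Band F ($623M), total $1526M.
VCG payment = (others' best without Pulse) − (others' welfare with Pulse) = 1526 − 1354 = $172M.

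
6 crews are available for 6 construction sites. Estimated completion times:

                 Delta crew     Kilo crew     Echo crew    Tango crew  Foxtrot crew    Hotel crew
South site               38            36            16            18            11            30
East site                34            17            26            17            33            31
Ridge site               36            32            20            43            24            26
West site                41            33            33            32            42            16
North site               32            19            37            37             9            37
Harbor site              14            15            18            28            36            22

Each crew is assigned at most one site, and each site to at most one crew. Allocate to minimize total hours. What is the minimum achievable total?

Minimum total: 94 hours

Optimal: Delta crew→Harbor site (14 hours), Kilo crew→East site (17 hours), Echo crew→Ridge site (20 hours), Tango crew→South site (18 hours), Foxtrot crew→North site (9 hours), Hotel crew→West site (16 hours) — total 14+17+20+18+9+16 = 94 hours.
Next-best assignment: Delta crew→Harbor site, Kilo crew→North site, Echo crew→Ridge site, Tango crew→East site, Foxtrot crew→South site, Hotel crew→West site = 97 hours.
No other one-to-one assignment undercuts 94 hours.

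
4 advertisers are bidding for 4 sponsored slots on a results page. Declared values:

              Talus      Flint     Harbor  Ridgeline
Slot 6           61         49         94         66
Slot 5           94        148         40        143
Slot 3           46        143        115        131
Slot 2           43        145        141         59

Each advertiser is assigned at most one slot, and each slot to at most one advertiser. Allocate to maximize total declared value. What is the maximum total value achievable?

Optimal: Talus→Slot 6 ($61), Flint→Slot 3 ($143), Harbor→Slot 2 ($141), Ridgeline→Slot 5 ($143) — total 61+143+141+143 = $488.
Max-entry greedy (repeatedly take the single best remaining cell) gives $481, worse by 7.
Next-best assignment: Talus→Slot 6, Flint→Slot 5, Harbor→Slot 2, Ridgeline→Slot 3 = $481.
No other one-to-one assignment exceeds $488.

Maximum total: $488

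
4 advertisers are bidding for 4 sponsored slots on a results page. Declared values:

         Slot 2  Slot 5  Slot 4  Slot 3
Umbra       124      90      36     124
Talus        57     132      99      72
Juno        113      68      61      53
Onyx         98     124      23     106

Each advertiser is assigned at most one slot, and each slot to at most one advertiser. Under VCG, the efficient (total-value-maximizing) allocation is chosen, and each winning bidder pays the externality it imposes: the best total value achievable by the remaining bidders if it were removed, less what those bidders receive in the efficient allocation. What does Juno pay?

Efficient allocation: Umbra→Slot 3 ($124), Talus→Slot 4 ($99), Juno→Slot 2 ($113), Onyx→Slot 5 ($124); total welfare W = $460.
Juno receives Slot 2 at value $113, so the others get W − 113 = $347.
Without Juno: best allocation of the remaining 3 bidders over all 4 slots is Umbra→Slot 2 ($124), Talus→Slot 5 ($132), Onyx→Slot 3 ($106), total $362.
VCG payment = (others' best without Juno) − (others' welfare with Juno) = 362 − 347 = $15.

Juno pays $15.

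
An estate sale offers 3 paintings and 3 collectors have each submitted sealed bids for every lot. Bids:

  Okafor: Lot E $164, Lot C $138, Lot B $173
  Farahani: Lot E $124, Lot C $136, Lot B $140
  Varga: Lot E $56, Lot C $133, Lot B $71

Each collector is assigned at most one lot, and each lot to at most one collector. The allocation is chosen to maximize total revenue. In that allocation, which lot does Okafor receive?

Okafor receives Lot E.

Optimal: Okafor→Lot E ($164), Farahani→Lot B ($140), Varga→Lot C ($133) — total 164+140+133 = $437.
Column-greedy (each lot in turn goes to its best remaining collector) gives $371, worse by 66.
Swapping Farahani↔Okafor (Farahani→Lot E $124, Okafor→Lot B $173) loses 7.
No other one-to-one assignment exceeds $437.
Okafor's own top lot is Lot B ($173), but forcing Okafor→Lot B and reassigning the rest optimally gives only $430 — worse by 7.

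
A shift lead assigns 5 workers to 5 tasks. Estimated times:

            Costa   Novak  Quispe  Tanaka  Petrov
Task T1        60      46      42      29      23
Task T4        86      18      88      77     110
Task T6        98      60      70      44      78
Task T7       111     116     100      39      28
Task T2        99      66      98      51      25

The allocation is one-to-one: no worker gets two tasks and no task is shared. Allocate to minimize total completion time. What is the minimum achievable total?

Minimum total: 212 min

This is a one-to-one assignment (minimum-cost bipartite matching).
Optimal: Costa→Task T1 (60 min), Novak→Task T4 (18 min), Quispe→Task T6 (70 min), Tanaka→Task T7 (39 min), Petrov→Task T2 (25 min) — total 60+18+70+39+25 = 212 min.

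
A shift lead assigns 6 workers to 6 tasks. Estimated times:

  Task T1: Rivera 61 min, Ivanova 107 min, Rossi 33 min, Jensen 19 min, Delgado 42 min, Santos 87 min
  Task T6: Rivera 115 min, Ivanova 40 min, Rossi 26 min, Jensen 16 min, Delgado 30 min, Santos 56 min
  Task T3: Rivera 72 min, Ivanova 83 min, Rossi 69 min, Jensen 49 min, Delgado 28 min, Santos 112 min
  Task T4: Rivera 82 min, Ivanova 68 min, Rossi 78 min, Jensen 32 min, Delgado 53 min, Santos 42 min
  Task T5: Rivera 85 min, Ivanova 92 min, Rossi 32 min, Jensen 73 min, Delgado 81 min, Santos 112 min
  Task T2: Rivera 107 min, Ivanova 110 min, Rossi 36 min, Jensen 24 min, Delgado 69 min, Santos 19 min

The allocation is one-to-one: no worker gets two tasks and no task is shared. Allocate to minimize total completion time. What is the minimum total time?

This is the linear assignment problem.
Optimal: Rivera→Task T1 (61 min), Ivanova→Task T6 (40 min), Rossi→Task T5 (32 min), Jensen→Task T4 (32 min), Delgado→Task T3 (28 min), Santos→Task T2 (19 min) — total 61+40+32+32+28+19 = 212 min.
Row-greedy (each worker in turn takes its cheapest remaining task) gives 227 min, worse by 15.
No other one-to-one assignment undercuts 212 min.

Min total: 212 min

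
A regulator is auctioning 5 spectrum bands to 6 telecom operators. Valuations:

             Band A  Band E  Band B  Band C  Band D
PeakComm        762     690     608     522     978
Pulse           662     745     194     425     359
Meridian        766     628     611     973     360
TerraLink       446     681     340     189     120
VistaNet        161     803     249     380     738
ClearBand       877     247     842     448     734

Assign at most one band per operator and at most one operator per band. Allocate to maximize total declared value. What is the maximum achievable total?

Optimal: Pulse→Band A ($662M), VistaNet→Band E ($803M), ClearBand→Band B ($842M), Meridian→Band C ($973M), PeakComm→Band D ($978M) — total 662+803+842+973+978 = $4258M.
Max-entry greedy (repeatedly take the single best remaining cell) gives $3971M, worse by 287.
Swapping Meridian↔Pulse (Meridian→Band A $766M, Pulse→Band C $425M) loses 444.

Max total: $4258M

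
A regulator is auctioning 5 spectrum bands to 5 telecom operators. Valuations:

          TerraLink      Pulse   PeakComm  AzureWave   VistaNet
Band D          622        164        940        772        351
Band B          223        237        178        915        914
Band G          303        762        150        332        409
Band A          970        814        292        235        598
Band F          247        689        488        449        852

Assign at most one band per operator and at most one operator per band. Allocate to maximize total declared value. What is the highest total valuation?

This is the linear assignment problem.
Optimal: TerraLink→Band A ($970M), Pulse→Band G ($762M), PeakComm→Band D ($940M), AzureWave→Band B ($915M), VistaNet→Band F ($852M) — total 970+762+940+915+852 = $4439M.

Maximum total: $4439M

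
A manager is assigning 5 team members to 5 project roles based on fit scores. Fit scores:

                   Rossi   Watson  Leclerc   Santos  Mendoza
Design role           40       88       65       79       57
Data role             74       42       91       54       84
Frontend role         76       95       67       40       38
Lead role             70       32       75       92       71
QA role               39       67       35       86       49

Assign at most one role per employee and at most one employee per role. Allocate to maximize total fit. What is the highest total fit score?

Treat this as an assignment problem: match each employee to one role.
Optimal: Rossi→Frontend role (76 pts), Watson→Design role (88 pts), Leclerc→Data role (91 pts), Santos→QA role (86 pts), Mendoza→Lead role (71 pts) — total 76+88+91+86+71 = 412 pts.
Swapping Mendoza↔Rossi (Mendoza→Frontend role 38 pts, Rossi→Lead role 70 pts) loses 39.

Maximum total: 412 pts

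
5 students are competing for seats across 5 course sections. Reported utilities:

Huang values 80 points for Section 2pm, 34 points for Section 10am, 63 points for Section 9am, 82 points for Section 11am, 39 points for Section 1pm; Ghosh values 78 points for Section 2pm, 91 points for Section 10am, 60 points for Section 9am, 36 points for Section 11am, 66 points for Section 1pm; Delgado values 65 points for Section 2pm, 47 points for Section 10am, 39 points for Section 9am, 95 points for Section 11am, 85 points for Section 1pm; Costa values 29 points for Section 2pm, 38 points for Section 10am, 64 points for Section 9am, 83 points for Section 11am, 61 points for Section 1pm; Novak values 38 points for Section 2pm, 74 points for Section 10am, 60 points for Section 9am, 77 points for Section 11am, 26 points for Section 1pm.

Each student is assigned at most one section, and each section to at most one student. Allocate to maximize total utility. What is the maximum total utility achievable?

Max total: 399 points

This is the linear assignment problem.
Optimal: Huang→Section 2pm (80 points), Ghosh→Section 10am (91 points), Delgado→Section 1pm (85 points), Costa→Section 11am (83 points), Novak→Section 9am (60 points) — total 80+91+85+83+60 = 399 points.
Column-greedy (each section in turn goes to its best remaining student) gives 356 points, worse by 43.
Next-best assignment: Huang→Section 2pm, Ghosh→Section 10am, Delgado→Section 1pm, Costa→Section 9am, Novak→Section 11am = 397 points.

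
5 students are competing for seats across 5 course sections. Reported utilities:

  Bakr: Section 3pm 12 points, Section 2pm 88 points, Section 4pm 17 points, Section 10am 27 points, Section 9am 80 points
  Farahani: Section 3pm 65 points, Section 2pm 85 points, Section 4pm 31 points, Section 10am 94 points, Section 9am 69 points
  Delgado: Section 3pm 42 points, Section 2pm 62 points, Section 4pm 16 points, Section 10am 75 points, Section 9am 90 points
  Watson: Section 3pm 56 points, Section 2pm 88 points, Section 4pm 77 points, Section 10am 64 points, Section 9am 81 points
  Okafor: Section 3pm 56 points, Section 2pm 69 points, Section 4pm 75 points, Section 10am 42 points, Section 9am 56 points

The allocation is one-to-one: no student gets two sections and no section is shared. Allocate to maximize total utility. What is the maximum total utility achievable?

Optimal: Bakr→Section 2pm (88 points), Farahani→Section 10am (94 points), Delgado→Section 9am (90 points), Watson→Section 4pm (77 points), Okafor→Section 3pm (56 points) — total 88+94+90+77+56 = 405 points.
Column-greedy (each section in turn goes to its best remaining student) gives 361 points, worse by 44.
Swapping Okafor↔Bakr (Okafor→Section 2pm 69 points, Bakr→Section 3pm 12 points) loses 63.
Checked against all permutations: 405 points is optimal.

Max total: 405 points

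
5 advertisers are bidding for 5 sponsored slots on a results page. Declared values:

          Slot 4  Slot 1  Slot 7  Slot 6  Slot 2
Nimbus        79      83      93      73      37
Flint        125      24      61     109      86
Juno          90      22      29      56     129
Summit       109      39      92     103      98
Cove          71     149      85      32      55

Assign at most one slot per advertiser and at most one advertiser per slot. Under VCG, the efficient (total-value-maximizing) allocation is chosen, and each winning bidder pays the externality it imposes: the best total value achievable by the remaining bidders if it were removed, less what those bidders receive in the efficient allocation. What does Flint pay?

Flint pays $6.

Efficient allocation: Nimbus→Slot 7 ($93), Flint→Slot 4 ($125), Juno→Slot 2 ($129), Summit→Slot 6 ($103), Cove→Slot 1 ($149); total welfare W = $599.
Flint receives Slot 4 at value $125, so the others get W − 125 = $474.
Without Flint: best allocation of the remaining 4 bidders over all 5 slots is Nimbus→Slot 7 ($93), Juno→Slot 2 ($129), Summit→Slot 4 ($109), Cove→Slot 1 ($149), total $480.
VCG payment = (others' best without Flint) − (others' welfare with Flint) = 480 − 474 = $6.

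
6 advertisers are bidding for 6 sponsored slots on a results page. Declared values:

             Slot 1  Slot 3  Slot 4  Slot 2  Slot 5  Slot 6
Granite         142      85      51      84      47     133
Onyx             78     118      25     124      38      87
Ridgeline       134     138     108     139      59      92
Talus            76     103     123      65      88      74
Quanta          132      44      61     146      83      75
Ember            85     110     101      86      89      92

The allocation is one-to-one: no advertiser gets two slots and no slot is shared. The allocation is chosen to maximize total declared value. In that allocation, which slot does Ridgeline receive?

Optimal: Granite→Slot 6 ($133), Onyx→Slot 3 ($118), Ridgeline→Slot 1 ($134), Talus→Slot 4 ($123), Quanta→Slot 2 ($146), Ember→Slot 5 ($89) — total 133+118+134+123+146+89 = $743.
Max-entry greedy (repeatedly take the single best remaining cell) gives $679, worse by 64.
Next-best assignment: Granite→Slot 6, Onyx→Slot 2, Ridgeline→Slot 3, Talus→Slot 4, Quanta→Slot 1, Ember→Slot 5 = $739.
No other one-to-one assignment exceeds $743.
Ridgeline's own top slot is Slot 2 ($139), but forcing Ridgeline→Slot 2 and reassigning the rest optimally gives only $734 — worse by 9.

Ridgeline receives Slot 1.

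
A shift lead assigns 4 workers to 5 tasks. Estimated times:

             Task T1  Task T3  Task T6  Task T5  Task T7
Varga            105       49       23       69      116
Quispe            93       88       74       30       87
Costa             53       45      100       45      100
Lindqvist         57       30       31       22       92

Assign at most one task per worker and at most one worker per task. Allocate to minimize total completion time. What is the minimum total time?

Optimal: Varga→Task T6 (23 min), Quispe→Task T5 (30 min), Costa→Task T1 (53 min), Lindqvist→Task T3 (30 min) — total 23+30+53+30 = 136 min.
Min-entry greedy (repeatedly take the single cheapest remaining cell) gives 177 min, worse by 41.
Next-best assignment: Varga→Task T6, Quispe→Task T5, Costa→Task T3, Lindqvist→Task T1 = 155 min.

Minimum total: 136 min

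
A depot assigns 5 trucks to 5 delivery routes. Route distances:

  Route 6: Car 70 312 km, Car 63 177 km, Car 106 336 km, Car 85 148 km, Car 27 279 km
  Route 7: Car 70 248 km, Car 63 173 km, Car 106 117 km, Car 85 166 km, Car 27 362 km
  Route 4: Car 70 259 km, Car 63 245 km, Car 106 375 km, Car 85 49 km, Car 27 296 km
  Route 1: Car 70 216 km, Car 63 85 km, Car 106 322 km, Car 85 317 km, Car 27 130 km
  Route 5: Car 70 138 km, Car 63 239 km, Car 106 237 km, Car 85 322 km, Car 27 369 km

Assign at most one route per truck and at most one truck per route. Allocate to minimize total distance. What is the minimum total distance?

Minimum total: 611 km

Optimal: Car 70→Route 5 (138 km), Car 63→Route 6 (177 km), Car 106→Route 7 (117 km), Car 85→Route 4 (49 km), Car 27→Route 1 (130 km) — total 138+177+117+49+130 = 611 km.
Min-entry greedy (repeatedly take the single cheapest remaining cell) gives 668 km, worse by 57.
Next-best assignment: Car 70→Route 5, Car 63→Route 1, Car 106→Route 7, Car 85→Route 4, Car 27→Route 6 = 668 km.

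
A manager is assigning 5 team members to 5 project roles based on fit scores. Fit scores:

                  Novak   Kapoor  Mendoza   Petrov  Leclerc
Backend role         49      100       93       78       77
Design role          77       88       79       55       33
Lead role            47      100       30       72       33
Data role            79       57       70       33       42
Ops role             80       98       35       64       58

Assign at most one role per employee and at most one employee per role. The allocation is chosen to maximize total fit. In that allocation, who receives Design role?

Optimal: Novak→Data role (79 pts), Kapoor→Ops role (98 pts), Mendoza→Design role (79 pts), Petrov→Lead role (72 pts), Leclerc→Backend role (77 pts) — total 79+98+79+72+77 = 405 pts.
Column-greedy (each role in turn goes to its best remaining employee) gives 388 pts, worse by 17.
Next-best assignment: Novak→Data role, Kapoor→Lead role, Mendoza→Design role, Petrov→Ops role, Leclerc→Backend role = 399 pts.
Swapping Novak↔Petrov (Novak→Lead role 47 pts, Petrov→Data role 33 pts) loses 71.
No other one-to-one assignment exceeds 405 pts.
Mendoza's own top role is Backend role (93 pts), but forcing Mendoza→Backend role and reassigning the rest optimally gives only 390 pts — worse by 15.

Mendoza receives Design role.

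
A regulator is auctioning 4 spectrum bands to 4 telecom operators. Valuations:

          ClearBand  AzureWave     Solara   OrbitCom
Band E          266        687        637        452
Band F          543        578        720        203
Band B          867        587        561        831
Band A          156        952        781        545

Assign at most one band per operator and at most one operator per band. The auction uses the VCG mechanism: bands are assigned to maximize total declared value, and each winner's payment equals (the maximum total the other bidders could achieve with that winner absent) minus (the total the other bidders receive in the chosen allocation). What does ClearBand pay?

ClearBand pays $379M.

Efficient allocation: ClearBand→Band B ($867M), AzureWave→Band A ($952M), Solara→Band F ($720M), OrbitCom→Band E ($452M); total welfare W = $2991M.
ClearBand receives Band B at value $867M, so the others get W − 867 = $2124M.
Without ClearBand: best allocation of the remaining 3 bidders over all 4 bands is AzureWave→Band A ($952M), Solara→Band F ($720M), OrbitCom→Band B ($831M), total $2503M.
VCG payment = (others' best without ClearBand) − (others' welfare with ClearBand) = 2503 − 2124 = $379M.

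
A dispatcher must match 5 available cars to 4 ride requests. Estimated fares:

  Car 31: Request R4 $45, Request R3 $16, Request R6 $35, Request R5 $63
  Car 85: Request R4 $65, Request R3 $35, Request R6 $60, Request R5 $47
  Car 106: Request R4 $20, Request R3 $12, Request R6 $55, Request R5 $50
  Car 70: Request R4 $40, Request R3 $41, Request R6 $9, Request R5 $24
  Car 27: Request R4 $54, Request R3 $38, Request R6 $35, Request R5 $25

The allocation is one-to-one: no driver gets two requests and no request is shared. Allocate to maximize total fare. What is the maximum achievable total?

Maximum total: $224

This is the linear assignment problem.
Optimal: Car 85→Request R4 ($65), Car 70→Request R3 ($41), Car 106→Request R6 ($55), Car 31→Request R5 ($63) — total 65+41+55+63 = $224.
Next-best assignment: Car 85→Request R4, Car 27→Request R3, Car 106→Request R6, Car 31→Request R5 = $221.
Swapping Car 70↔Car 85 (Car 70→Request R4 $40, Car 85→Request R3 $35) loses 31.
No other one-to-one assignment exceeds $224.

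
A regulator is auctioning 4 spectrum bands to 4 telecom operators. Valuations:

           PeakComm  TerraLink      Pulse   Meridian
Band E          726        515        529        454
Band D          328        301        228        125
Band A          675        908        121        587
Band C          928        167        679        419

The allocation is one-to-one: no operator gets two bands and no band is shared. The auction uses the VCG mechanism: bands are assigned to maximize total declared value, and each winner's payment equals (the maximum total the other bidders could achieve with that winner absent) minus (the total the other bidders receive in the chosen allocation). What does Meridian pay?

Efficient allocation: PeakComm→Band C ($928M), TerraLink→Band A ($908M), Pulse→Band D ($228M), Meridian→Band E ($454M); total welfare W = $2518M.
Meridian receives Band E at value $454M, so the others get W − 454 = $2064M.
Without Meridian: best allocation of the remaining 3 bidders over all 4 bands is PeakComm→Band C ($928M), TerraLink→Band A ($908M), Pulse→Band E ($529M), total $2365M.
VCG payment = (others' best without Meridian) − (others' welfare with Meridian) = 2365 − 2064 = $301M.

Meridian pays $301M.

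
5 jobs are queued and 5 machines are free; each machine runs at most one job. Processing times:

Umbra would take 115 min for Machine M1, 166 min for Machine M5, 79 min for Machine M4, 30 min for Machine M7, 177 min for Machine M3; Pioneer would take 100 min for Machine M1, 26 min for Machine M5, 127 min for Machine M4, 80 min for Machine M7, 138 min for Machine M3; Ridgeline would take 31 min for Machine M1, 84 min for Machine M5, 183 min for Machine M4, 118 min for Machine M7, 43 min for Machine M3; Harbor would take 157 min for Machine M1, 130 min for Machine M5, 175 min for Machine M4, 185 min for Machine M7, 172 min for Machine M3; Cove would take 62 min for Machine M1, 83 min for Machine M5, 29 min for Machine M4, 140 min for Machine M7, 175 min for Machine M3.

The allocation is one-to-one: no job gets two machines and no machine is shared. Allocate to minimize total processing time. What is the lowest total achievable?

Minimum total: 285 min

Treat this as an assignment problem: match each job to one machine.
Optimal: Umbra→Machine M7 (30 min), Pioneer→Machine M5 (26 min), Ridgeline→Machine M3 (43 min), Harbor→Machine M1 (157 min), Cove→Machine M4 (29 min) — total 30+26+43+157+29 = 285 min.
Min-entry greedy (repeatedly take the single cheapest remaining cell) gives 288 min, worse by 3.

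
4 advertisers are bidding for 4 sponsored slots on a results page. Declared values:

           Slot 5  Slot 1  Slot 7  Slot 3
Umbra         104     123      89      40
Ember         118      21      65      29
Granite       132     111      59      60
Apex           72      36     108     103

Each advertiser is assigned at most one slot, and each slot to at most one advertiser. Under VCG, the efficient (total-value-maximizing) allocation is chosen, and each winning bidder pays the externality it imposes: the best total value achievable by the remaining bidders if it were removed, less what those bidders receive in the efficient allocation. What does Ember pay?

Ember pays $5.

Efficient allocation: Umbra→Slot 1 ($123), Ember→Slot 7 ($65), Granite→Slot 5 ($132), Apex→Slot 3 ($103); total welfare W = $423.
Ember receives Slot 7 at value $65, so the others get W − 65 = $358.
Without Ember: best allocation of the remaining 3 bidders over all 4 slots is Umbra→Slot 1 ($123), Granite→Slot 5 ($132), Apex→Slot 7 ($108), total $363.
VCG payment = (others' best without Ember) − (others' welfare with Ember) = 363 − 358 = $5.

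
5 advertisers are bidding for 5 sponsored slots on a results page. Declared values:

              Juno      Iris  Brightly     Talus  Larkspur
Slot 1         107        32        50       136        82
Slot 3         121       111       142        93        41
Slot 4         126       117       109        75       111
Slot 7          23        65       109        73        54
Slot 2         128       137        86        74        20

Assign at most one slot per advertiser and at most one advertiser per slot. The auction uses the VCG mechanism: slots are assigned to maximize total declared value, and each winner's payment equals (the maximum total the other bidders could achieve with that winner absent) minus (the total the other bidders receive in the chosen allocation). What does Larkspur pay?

Larkspur pays $38.

Efficient allocation: Juno→Slot 3 ($121), Iris→Slot 2 ($137), Brightly→Slot 7 ($109), Talus→Slot 1 ($136), Larkspur→Slot 4 ($111); total welfare W = $614.
Larkspur receives Slot 4 at value $111, so the others get W − 111 = $503.
Without Larkspur: best allocation of the remaining 4 bidders over all 5 slots is Juno→Slot 4 ($126), Iris→Slot 2 ($137), Brightly→Slot 3 ($142), Talus→Slot 1 ($136), total $541.
VCG payment = (others' best without Larkspur) − (others' welfare with Larkspur) = 541 − 503 = $38.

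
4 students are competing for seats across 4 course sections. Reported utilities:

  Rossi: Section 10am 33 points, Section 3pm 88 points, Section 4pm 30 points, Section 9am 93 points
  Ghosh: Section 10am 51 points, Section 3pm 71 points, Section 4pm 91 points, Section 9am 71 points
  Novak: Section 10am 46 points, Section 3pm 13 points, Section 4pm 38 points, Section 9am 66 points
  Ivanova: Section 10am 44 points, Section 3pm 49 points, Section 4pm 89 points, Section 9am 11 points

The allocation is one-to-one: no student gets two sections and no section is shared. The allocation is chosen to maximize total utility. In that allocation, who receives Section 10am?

Novak receives Section 10am.

This is a one-to-one assignment (maximum-weight bipartite matching).
Optimal: Rossi→Section 9am (93 points), Ghosh→Section 3pm (71 points), Novak→Section 10am (46 points), Ivanova→Section 4pm (89 points) — total 93+71+46+89 = 299 points.
Row-greedy (each student in turn takes its best remaining section) gives 279 points, worse by 20.
Next-best assignment: Rossi→Section 3pm, Ghosh→Section 10am, Novak→Section 9am, Ivanova→Section 4pm = 294 points.
Novak's own top section is Section 9am (66 points), but forcing Novak→Section 9am and reassigning the rest optimally gives only 294 points — worse by 5.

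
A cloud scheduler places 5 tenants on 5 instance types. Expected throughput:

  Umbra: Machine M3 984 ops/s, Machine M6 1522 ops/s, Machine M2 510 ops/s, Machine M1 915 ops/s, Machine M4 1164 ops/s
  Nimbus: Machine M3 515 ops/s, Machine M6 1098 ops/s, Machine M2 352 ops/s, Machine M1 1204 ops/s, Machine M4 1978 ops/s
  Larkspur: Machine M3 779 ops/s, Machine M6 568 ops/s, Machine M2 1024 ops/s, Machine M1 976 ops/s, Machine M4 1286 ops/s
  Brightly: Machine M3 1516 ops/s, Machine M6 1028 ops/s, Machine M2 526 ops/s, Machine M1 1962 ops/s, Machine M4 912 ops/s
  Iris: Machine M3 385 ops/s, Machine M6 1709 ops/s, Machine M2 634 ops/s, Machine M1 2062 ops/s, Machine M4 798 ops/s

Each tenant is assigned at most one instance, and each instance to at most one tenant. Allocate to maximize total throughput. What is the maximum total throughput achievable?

Maximum total: 8102 ops/s

This is the linear assignment problem.
Optimal: Umbra→Machine M6 (1522 ops/s), Nimbus→Machine M4 (1978 ops/s), Larkspur→Machine M2 (1024 ops/s), Brightly→Machine M3 (1516 ops/s), Iris→Machine M1 (2062 ops/s) — total 1522+1978+1024+1516+2062 = 8102 ops/s.
Column-greedy (each instance in turn goes to its best remaining tenant) gives 6617 ops/s, worse by 1485.
No other one-to-one assignment exceeds 8102 ops/s.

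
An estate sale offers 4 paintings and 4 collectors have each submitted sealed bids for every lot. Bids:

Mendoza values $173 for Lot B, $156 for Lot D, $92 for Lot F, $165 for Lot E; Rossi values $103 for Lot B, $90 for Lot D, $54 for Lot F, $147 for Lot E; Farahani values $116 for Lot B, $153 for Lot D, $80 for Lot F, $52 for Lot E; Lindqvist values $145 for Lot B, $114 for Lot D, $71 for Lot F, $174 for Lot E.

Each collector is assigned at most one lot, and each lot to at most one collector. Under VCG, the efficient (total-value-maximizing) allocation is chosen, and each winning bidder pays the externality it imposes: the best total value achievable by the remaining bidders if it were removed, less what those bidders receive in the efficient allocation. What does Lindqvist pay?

Efficient allocation: Mendoza→Lot B ($173), Rossi→Lot F ($54), Farahani→Lot D ($153), Lindqvist→Lot E ($174); total welfare W = $554.
Lindqvist receives Lot E at value $174, so the others get W − 174 = $380.
Without Lindqvist: best allocation of the remaining 3 bidders over all 4 lots is Mendoza→Lot B ($173), Rossi→Lot E ($147), Farahani→Lot D ($153), total $473.
VCG payment = (others' best without Lindqvist) − (others' welfare with Lindqvist) = 473 − 380 = $93.

Lindqvist pays $93.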